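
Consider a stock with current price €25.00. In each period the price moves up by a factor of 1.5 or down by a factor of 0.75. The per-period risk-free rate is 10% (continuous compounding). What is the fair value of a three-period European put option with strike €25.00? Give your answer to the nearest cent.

€2.70

Risk-neutral probability p = (e^0.1 − 0.75)/(1.5 − 0.75) = 0.3552/0.7500 = 0.4736
Terminal stock prices: S_uuu = 84.38, S_uud = 42.19, S_udd = 21.09, S_ddd = 10.55
Terminal payoffs (K − S): max(-59.38, 0) = 0, max(-17.19, 0) = 0, max(3.906, 0) = 3.906, max(14.45, 0) = 14.45
Node uu (S = 56.25): V_uu = e^(−0.1)·[0.4736·0.0000 + 0.5264·0.0000] = 0.0000
Node ud (S = 28.12): V_ud = e^(−0.1)·[0.4736·0.0000 + 0.5264·3.9062] = 1.8607
Node dd (S = 14.06): V_dd = e^(−0.1)·[0.4736·3.9062 + 0.5264·14.4531] = 8.5584
Node u (S = 37.5): V_u = e^(−0.1)·[0.4736·0.0000 + 0.5264·1.8607] = 0.8863
Node d (S = 18.75): V_d = e^(−0.1)·[0.4736·1.8607 + 0.5264·8.5584] = 4.8740
Node 0 (S = 25): V_0 = e^(−0.1)·[0.4736·0.8863 + 0.5264·4.8740] = 2.7015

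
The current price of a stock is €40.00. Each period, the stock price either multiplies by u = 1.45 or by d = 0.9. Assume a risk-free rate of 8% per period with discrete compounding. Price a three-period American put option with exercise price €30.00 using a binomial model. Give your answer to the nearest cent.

€0.20

Risk-neutral probability p = (1 + 0.08 − 0.9)/(1.45 − 0.9) = 0.1800/0.5500 = 0.3273
Terminal stock prices: S_uuu = 121.9, S_uud = 75.69, S_udd = 46.98, S_ddd = 29.16
Terminal payoffs (K − S): max(-91.94, 0) = 0, max(-45.69, 0) = 0, max(-16.98, 0) = 0, max(0.84, 0) = 0.84
Node uu (S = 84.1): continuation = 1/1.08·[0.3273·0.0000 + 0.6727·0.0000] = 0.0000; exercise value = 0.0000 ≤ continuation, so V_uu = 0.0000
Node ud (S = 52.2): continuation = 1/1.08·[0.3273·0.0000 + 0.6727·0.0000] = 0.0000; exercise value = 0.0000 ≤ continuation, so V_ud = 0.0000
Node dd (S = 32.4): continuation = 1/1.08·[0.3273·0.0000 + 0.6727·0.8400] = 0.5232; exercise value = 0.0000 ≤ continuation, so V_dd = 0.5232
Node u (S = 58): continuation = 1/1.08·[0.3273·0.0000 + 0.6727·0.0000] = 0.0000; exercise value = 0.0000 ≤ continuation, so V_u = 0.0000
Node d (S = 36): continuation = 1/1.08·[0.3273·0.0000 + 0.6727·0.5232] = 0.3259; exercise value = 0.0000 ≤ continuation, so V_d = 0.3259
Node 0 (S = 40): continuation = 1/1.08·[0.3273·0.0000 + 0.6727·0.3259] = 0.2030; exercise value = 0.0000 ≤ continuation, so V_0 = 0.2030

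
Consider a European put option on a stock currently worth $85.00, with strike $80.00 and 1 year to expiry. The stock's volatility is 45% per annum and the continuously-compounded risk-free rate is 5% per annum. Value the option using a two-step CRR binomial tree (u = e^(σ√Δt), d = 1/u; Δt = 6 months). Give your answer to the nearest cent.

CRR parameters: u = e^(σ√Δt) = e^(0.45·√0.5) = 1.3746, d = 1/u = 0.7275
Per-period rate: rΔt = 0.05·0.5 = 0.025, so R = e^0.025 = 1.0253
Risk-neutral probability p = (e^0.025 − 0.7275)/(1.3746 − 0.7275) = 0.2979/0.6472 = 0.4602
Terminal stock prices: S_uu = 160.6, S_ud = 85, S_dd = 44.98
Terminal payoffs (K − S): max(-80.62, 0) = 0, max(-5, 0) = 0, max(35.02, 0) = 35.02
Node u (S = 116.8): V_u = e^(−0.025)·[0.4602·0.0000 + 0.5398·0.0000] = 0.0000
Node d (S = 61.83): V_d = e^(−0.025)·[0.4602·0.0000 + 0.5398·35.0183] = 18.4351
Node 0 (S = 85): V_0 = e^(−0.025)·[0.4602·0.0000 + 0.5398·18.4351] = 9.7050

$9.71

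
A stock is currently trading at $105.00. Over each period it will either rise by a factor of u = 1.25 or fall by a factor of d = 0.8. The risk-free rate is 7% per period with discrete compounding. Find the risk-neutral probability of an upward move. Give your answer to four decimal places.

Risk-neutral probability p = (1 + 0.07 − 0.8)/(1.25 − 0.8) = 0.2700/0.4500 = 0.6000

p = 0.6000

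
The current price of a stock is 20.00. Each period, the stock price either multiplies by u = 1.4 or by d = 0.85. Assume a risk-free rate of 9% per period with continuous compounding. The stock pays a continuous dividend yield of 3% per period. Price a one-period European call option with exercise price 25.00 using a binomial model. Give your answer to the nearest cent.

Per-period risk-free factor R = e^0.09 = 1.0942; dividend-adjusted growth = e^(0.09−0.03) = 1.0618.
Risk-neutral probability p = (1.0618 − 0.85)/(1.4 − 0.85) = 0.2118/0.5500 = 0.3852
Terminal stock prices: S_u = 28, S_d = 17
Terminal payoffs (S − K): max(3, 0) = 3, max(-8, 0) = 0
Node 0 (S = 20): V_0 = e^(−0.09)·[0.3852·3.0000 + 0.6148·0.0000] = 1.0560

1.06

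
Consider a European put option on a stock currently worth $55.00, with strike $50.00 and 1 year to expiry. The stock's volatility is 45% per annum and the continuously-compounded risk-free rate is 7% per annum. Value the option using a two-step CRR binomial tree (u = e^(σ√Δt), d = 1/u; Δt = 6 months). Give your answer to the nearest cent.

$5.35

CRR parameters: u = e^(σ√Δt) = e^(0.45·√0.5) = 1.3746, d = 1/u = 0.7275
Per-period rate: rΔt = 0.07·0.5 = 0.035, so R = e^0.035 = 1.0356
Risk-neutral probability p = (e^0.035 − 0.7275)/(1.3746 − 0.7275) = 0.3082/0.6472 = 0.4762
Terminal stock prices: S_uu = 103.9, S_ud = 55, S_dd = 29.11
Terminal payoffs (K − S): max(-53.93, 0) = 0, max(-5, 0) = 0, max(20.89, 0) = 20.89
Node u (S = 75.61): V_u = e^(−0.035)·[0.4762·0.0000 + 0.5238·0.0000] = 0.0000
Node d (S = 40.01): V_d = e^(−0.035)·[0.4762·0.0000 + 0.5238·20.8942] = 10.5689
Node 0 (S = 55): V_0 = e^(−0.035)·[0.4762·0.0000 + 0.5238·10.5689] = 5.3461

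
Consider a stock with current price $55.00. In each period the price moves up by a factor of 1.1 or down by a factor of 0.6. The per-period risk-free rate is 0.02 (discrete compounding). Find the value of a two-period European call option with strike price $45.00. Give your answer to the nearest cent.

Risk-neutral probability p = (1 + 0.02 − 0.6)/(1.1 − 0.6) = 0.4200/0.5000 = 0.8400
Terminal stock prices: S_uu = 66.55, S_ud = 36.3, S_dd = 19.8
Terminal payoffs (S − K): max(21.55, 0) = 21.55, max(-8.7, 0) = 0, max(-25.2, 0) = 0
Node u (S = 60.5): V_u = 1/1.02·[0.8400·21.5500 + 0.1600·0.0000] = 17.7471
Node d (S = 33): V_d = 1/1.02·[0.8400·0.0000 + 0.1600·0.0000] = 0.0000
Node 0 (S = 55): V_0 = 1/1.02·[0.8400·17.7471 + 0.1600·0.0000] = 14.6152

$14.62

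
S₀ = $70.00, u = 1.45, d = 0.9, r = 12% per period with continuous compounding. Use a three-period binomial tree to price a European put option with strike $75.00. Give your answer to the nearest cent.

$3.37

Risk-neutral probability p = (e^0.12 − 0.9)/(1.45 − 0.9) = 0.2275/0.5500 = 0.4136
Terminal stock prices: S_uuu = 213.4, S_uud = 132.5, S_udd = 82.22, S_ddd = 51.03
Terminal payoffs (K − S): max(-138.4, 0) = 0, max(-57.46, 0) = 0, max(-7.215, 0) = 0, max(23.97, 0) = 23.97
Node uu (S = 147.2): V_uu = e^(−0.12)·[0.4136·0.0000 + 0.5864·0.0000] = 0.0000
Node ud (S = 91.35): V_ud = e^(−0.12)·[0.4136·0.0000 + 0.5864·0.0000] = 0.0000
Node dd (S = 56.7): V_dd = e^(−0.12)·[0.4136·0.0000 + 0.5864·23.9700] = 12.4659
Node u (S = 101.5): V_u = e^(−0.12)·[0.4136·0.0000 + 0.5864·0.0000] = 0.0000
Node d (S = 63): V_d = e^(−0.12)·[0.4136·0.0000 + 0.5864·12.4659] = 6.4831
Node 0 (S = 70): V_0 = e^(−0.12)·[0.4136·0.0000 + 0.5864·6.4831] = 3.3716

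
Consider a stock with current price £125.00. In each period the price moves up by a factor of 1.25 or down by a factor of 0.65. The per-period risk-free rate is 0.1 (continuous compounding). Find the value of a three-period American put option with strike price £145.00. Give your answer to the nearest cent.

Risk-neutral probability p = (e^0.1 − 0.65)/(1.25 − 0.65) = 0.4552/0.6000 = 0.7586
Terminal stock prices: S_uuu = 244.1, S_uud = 127, S_udd = 66.02, S_ddd = 34.33
Terminal payoffs (K − S): max(-99.14, 0) = 0, max(18.05, 0) = 18.05, max(78.98, 0) = 78.98, max(110.7, 0) = 110.7
Node uu (S = 195.3): continuation = e^(−0.1)·[0.7586·0.0000 + 0.2414·18.0469] = 3.9416; exercise value = 0.0000 ≤ continuation, so V_uu = 3.9416
Node ud (S = 101.6): continuation = e^(−0.1)·[0.7586·18.0469 + 0.2414·78.9844] = 29.6389; exercise value = 43.4375 > continuation, so V_ud = 43.4375 (exercise)
Node dd (S = 52.81): continuation = e^(−0.1)·[0.7586·78.9844 + 0.2414·110.6719] = 78.3889; exercise value = 92.1875 > continuation, so V_dd = 92.1875 (exercise)
Node u (S = 156.2): continuation = e^(−0.1)·[0.7586·3.9416 + 0.2414·43.4375] = 12.1929; exercise value = 0.0000 ≤ continuation, so V_u = 12.1929
Node d (S = 81.25): continuation = e^(−0.1)·[0.7586·43.4375 + 0.2414·92.1875] = 49.9514; exercise value = 63.7500 > continuation, so V_d = 63.7500 (exercise)
Node 0 (S = 125): continuation = e^(−0.1)·[0.7586·12.1929 + 0.2414·63.7500] = 22.2932; exercise value = 20.0000 ≤ continuation, so V_0 = 22.2932

£22.29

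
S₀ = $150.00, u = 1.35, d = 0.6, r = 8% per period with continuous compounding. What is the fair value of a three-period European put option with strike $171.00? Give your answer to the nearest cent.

Risk-neutral probability p = (e^0.08 − 0.6)/(1.35 − 0.6) = 0.4833/0.7500 = 0.6444
Terminal stock prices: S_uuu = 369.1, S_uud = 164, S_udd = 72.9, S_ddd = 32.4
Terminal payoffs (K − S): max(-198.1, 0) = 0, max(6.975, 0) = 6.975, max(98.1, 0) = 98.1, max(138.6, 0) = 138.6
Node uu (S = 273.4): V_uu = e^(−0.08)·[0.6444·0.0000 + 0.3556·6.9750] = 2.2897
Node ud (S = 121.5): V_ud = e^(−0.08)·[0.6444·6.9750 + 0.3556·98.1000] = 36.3529
Node dd (S = 54): V_dd = e^(−0.08)·[0.6444·98.1000 + 0.3556·138.6000] = 103.8529
Node u (S = 202.5): V_u = e^(−0.08)·[0.6444·2.2897 + 0.3556·36.3529] = 13.2958
Node d (S = 90): V_d = e^(−0.08)·[0.6444·36.3529 + 0.3556·103.8529] = 55.7166
Node 0 (S = 150): V_0 = e^(−0.08)·[0.6444·13.2958 + 0.3556·55.7166] = 26.1993

$26.20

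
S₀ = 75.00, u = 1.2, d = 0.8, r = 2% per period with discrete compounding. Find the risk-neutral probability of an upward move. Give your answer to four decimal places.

Risk-neutral probability p = (1 + 0.02 − 0.8)/(1.2 − 0.8) = 0.2200/0.4000 = 0.5500

p = 0.5500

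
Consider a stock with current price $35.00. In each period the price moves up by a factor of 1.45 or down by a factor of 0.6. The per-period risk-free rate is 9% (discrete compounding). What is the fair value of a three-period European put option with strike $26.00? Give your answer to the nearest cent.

Risk-neutral probability p = (1 + 0.09 − 0.6)/(1.45 − 0.6) = 0.4900/0.8500 = 0.5765
Terminal stock prices: S_uuu = 106.7, S_uud = 44.15, S_udd = 18.27, S_ddd = 7.56
Terminal payoffs (K − S): max(-80.7, 0) = 0, max(-18.15, 0) = 0, max(7.73, 0) = 7.73, max(18.44, 0) = 18.44
Node uu (S = 73.59): V_uu = 1/1.09·[0.5765·0.0000 + 0.4235·0.0000] = 0.0000
Node ud (S = 30.45): V_ud = 1/1.09·[0.5765·0.0000 + 0.4235·7.7300] = 3.0036
Node dd (S = 12.6): V_dd = 1/1.09·[0.5765·7.7300 + 0.4235·18.4400] = 11.2532
Node u (S = 50.75): V_u = 1/1.09·[0.5765·0.0000 + 0.4235·3.0036] = 1.1671
Node d (S = 21): V_d = 1/1.09·[0.5765·3.0036 + 0.4235·11.2532] = 5.9610
Node 0 (S = 35): V_0 = 1/1.09·[0.5765·1.1671 + 0.4235·5.9610] = 2.9334

$2.93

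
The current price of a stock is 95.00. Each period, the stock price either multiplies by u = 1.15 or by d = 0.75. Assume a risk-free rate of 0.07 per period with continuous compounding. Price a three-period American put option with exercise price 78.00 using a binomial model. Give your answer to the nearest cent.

1.63

Risk-neutral probability p = (e^0.07 − 0.75)/(1.15 − 0.75) = 0.3225/0.4000 = 0.8063
Terminal stock prices: S_uuu = 144.5, S_uud = 94.23, S_udd = 61.45, S_ddd = 40.08
Terminal payoffs (K − S): max(-66.48, 0) = 0, max(-16.23, 0) = 0, max(16.55, 0) = 16.55, max(37.92, 0) = 37.92
Node uu (S = 125.6): continuation = e^(−0.07)·[0.8063·0.0000 + 0.1937·0.0000] = 0.0000; exercise value = 0.0000 ≤ continuation, so V_uu = 0.0000
Node ud (S = 81.94): continuation = e^(−0.07)·[0.8063·0.0000 + 0.1937·16.5469] = 2.9889; exercise value = 0.0000 ≤ continuation, so V_ud = 2.9889
Node dd (S = 53.44): continuation = e^(−0.07)·[0.8063·16.5469 + 0.1937·37.9219] = 19.2892; exercise value = 24.5625 > continuation, so V_dd = 24.5625 (exercise)
Node u (S = 109.2): continuation = e^(−0.07)·[0.8063·0.0000 + 0.1937·2.9889] = 0.5399; exercise value = 0.0000 ≤ continuation, so V_u = 0.5399
Node d (S = 71.25): continuation = e^(−0.07)·[0.8063·2.9889 + 0.1937·24.5625] = 6.6837; exercise value = 6.7500 > continuation, so V_d = 6.7500 (exercise)
Node 0 (S = 95): continuation = e^(−0.07)·[0.8063·0.5399 + 0.1937·6.7500] = 1.6251; exercise value = 0.0000 ≤ continuation, so V_0 = 1.6251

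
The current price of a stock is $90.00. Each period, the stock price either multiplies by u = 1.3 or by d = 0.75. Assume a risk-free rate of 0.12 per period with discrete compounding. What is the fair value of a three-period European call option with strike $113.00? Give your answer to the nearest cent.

$18.70

Risk-neutral probability p = (1 + 0.12 − 0.75)/(1.3 − 0.75) = 0.3700/0.5500 = 0.6727
Terminal stock prices: S_uuu = 197.7, S_uud = 114.1, S_udd = 65.81, S_ddd = 37.97
Terminal payoffs (S − K): max(84.73, 0) = 84.73, max(1.075, 0) = 1.075, max(-47.19, 0) = 0, max(-75.03, 0) = 0
Node uu (S = 152.1): V_uu = 1/1.12·[0.6727·84.7300 + 0.3273·1.0750] = 51.2071
Node ud (S = 87.75): V_ud = 1/1.12·[0.6727·1.0750 + 0.3273·0.0000] = 0.6457
Node dd (S = 50.62): V_dd = 1/1.12·[0.6727·0.0000 + 0.3273·0.0000] = 0.0000
Node u (S = 117): V_u = 1/1.12·[0.6727·51.2071 + 0.3273·0.6457] = 30.9462
Node d (S = 67.5): V_d = 1/1.12·[0.6727·0.6457 + 0.3273·0.0000] = 0.3878
Node 0 (S = 90): V_0 = 1/1.12·[0.6727·30.9462 + 0.3273·0.3878] = 18.7012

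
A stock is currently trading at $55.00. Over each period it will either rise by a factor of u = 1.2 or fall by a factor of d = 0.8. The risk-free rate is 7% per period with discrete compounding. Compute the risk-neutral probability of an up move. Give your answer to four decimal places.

p = 0.6750

Risk-neutral probability p = (1 + 0.07 − 0.8)/(1.2 − 0.8) = 0.2700/0.4000 = 0.6750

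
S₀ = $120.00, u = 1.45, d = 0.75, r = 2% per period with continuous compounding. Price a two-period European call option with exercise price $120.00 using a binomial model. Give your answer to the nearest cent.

Risk-neutral probability p = (e^0.02 − 0.75)/(1.45 − 0.75) = 0.2702/0.7000 = 0.3860
Terminal stock prices: S_uu = 252.3, S_ud = 130.5, S_dd = 67.5
Terminal payoffs (S − K): max(132.3, 0) = 132.3, max(10.5, 0) = 10.5, max(-52.5, 0) = 0
Node u (S = 174): V_u = e^(−0.02)·[0.3860·132.3000 + 0.6140·10.5000] = 56.3762
Node d (S = 90): V_d = e^(−0.02)·[0.3860·10.5000 + 0.6140·0.0000] = 3.9728
Node 0 (S = 120): V_0 = e^(−0.02)·[0.3860·56.3762 + 0.6140·3.9728] = 23.7214

$23.72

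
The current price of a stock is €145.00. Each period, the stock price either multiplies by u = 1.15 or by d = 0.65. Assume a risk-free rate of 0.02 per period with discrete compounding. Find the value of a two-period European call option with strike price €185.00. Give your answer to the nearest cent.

€3.56

Risk-neutral probability p = (1 + 0.02 − 0.65)/(1.15 − 0.65) = 0.3700/0.5000 = 0.7400
Terminal stock prices: S_uu = 191.8, S_ud = 108.4, S_dd = 61.26
Terminal payoffs (S − K): max(6.762, 0) = 6.762, max(-76.61, 0) = 0, max(-123.7, 0) = 0
Node u (S = 166.8): V_u = 1/1.02·[0.7400·6.7625 + 0.2600·0.0000] = 4.9061
Node d (S = 94.25): V_d = 1/1.02·[0.7400·0.0000 + 0.2600·0.0000] = 0.0000
Node 0 (S = 145): V_0 = 1/1.02·[0.7400·4.9061 + 0.2600·0.0000] = 3.5593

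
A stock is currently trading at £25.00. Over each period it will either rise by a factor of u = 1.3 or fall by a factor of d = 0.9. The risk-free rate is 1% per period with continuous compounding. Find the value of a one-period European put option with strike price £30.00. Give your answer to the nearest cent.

£5.38

Risk-neutral probability p = (e^0.01 − 0.9)/(1.3 − 0.9) = 0.1101/0.4000 = 0.2751
Terminal stock prices: S_u = 32.5, S_d = 22.5
Terminal payoffs (K − S): max(-2.5, 0) = 0, max(7.5, 0) = 7.5
Node 0 (S = 25): V_0 = e^(−0.01)·[0.2751·0.0000 + 0.7249·7.5000] = 5.3825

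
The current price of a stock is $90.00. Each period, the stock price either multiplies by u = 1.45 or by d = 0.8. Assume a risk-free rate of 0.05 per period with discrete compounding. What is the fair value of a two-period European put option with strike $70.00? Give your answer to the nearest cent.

$4.26

Risk-neutral probability p = (1 + 0.05 − 0.8)/(1.45 − 0.8) = 0.2500/0.6500 = 0.3846
Terminal stock prices: S_uu = 189.2, S_ud = 104.4, S_dd = 57.6
Terminal payoffs (K − S): max(-119.2, 0) = 0, max(-34.4, 0) = 0, max(12.4, 0) = 12.4
Node u (S = 130.5): V_u = 1/1.05·[0.3846·0.0000 + 0.6154·0.0000] = 0.0000
Node d (S = 72): V_d = 1/1.05·[0.3846·0.0000 + 0.6154·12.4000] = 7.2674
Node 0 (S = 90): V_0 = 1/1.05·[0.3846·0.0000 + 0.6154·7.2674] = 4.2593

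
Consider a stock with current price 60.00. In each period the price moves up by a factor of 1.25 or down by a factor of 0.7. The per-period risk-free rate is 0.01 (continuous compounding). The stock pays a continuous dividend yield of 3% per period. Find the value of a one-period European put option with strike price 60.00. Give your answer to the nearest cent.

8.74

Per-period risk-free factor R = e^0.01 = 1.0101; dividend-adjusted growth = e^(0.01−0.03) = 0.9802.
Risk-neutral probability p = (0.9802 − 0.7)/(1.25 − 0.7) = 0.2802/0.5500 = 0.5095
Terminal stock prices: S_u = 75, S_d = 42
Terminal payoffs (K − S): max(-15, 0) = 0, max(18, 0) = 18
Node 0 (S = 60): V_0 = e^(−0.01)·[0.5095·0.0000 + 0.4905·18.0000] = 8.7420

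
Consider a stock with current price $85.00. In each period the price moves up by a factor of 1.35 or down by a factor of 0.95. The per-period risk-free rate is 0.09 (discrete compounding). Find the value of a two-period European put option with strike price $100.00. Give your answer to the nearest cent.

$8.28

Risk-neutral probability p = (1 + 0.09 − 0.95)/(1.35 − 0.95) = 0.1400/0.4000 = 0.3500
Terminal stock prices: S_uu = 154.9, S_ud = 109, S_dd = 76.71
Terminal payoffs (K − S): max(-54.91, 0) = 0, max(-9.013, 0) = 0, max(23.29, 0) = 23.29
Node u (S = 114.8): V_u = 1/1.09·[0.3500·0.0000 + 0.6500·0.0000] = 0.0000
Node d (S = 80.75): V_d = 1/1.09·[0.3500·0.0000 + 0.6500·23.2875] = 13.8870
Node 0 (S = 85): V_0 = 1/1.09·[0.3500·0.0000 + 0.6500·13.8870] = 8.2813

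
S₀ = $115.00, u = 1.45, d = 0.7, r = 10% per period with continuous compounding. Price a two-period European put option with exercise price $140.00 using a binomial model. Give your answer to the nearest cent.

$23.94

Risk-neutral probability p = (e^0.1 − 0.7)/(1.45 − 0.7) = 0.4052/0.7500 = 0.5402
Terminal stock prices: S_uu = 241.8, S_ud = 116.7, S_dd = 56.35
Terminal payoffs (K − S): max(-101.8, 0) = 0, max(23.28, 0) = 23.28, max(83.65, 0) = 83.65
Node u (S = 166.8): V_u = e^(−0.1)·[0.5402·0.0000 + 0.4598·23.2750] = 9.6828
Node d (S = 80.5): V_d = e^(−0.1)·[0.5402·23.2750 + 0.4598·83.6500] = 46.1772
Node 0 (S = 115): V_0 = e^(−0.1)·[0.5402·9.6828 + 0.4598·46.1772] = 23.9438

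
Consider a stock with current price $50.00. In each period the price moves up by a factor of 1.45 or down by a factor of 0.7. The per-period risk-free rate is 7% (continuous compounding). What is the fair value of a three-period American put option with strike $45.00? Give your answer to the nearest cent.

$6.45

Risk-neutral probability p = (e^0.07 − 0.7)/(1.45 − 0.7) = 0.3725/0.7500 = 0.4967
Terminal stock prices: S_uuu = 152.4, S_uud = 73.59, S_udd = 35.52, S_ddd = 17.15
Terminal payoffs (K − S): max(-107.4, 0) = 0, max(-28.59, 0) = 0, max(9.475, 0) = 9.475, max(27.85, 0) = 27.85
Node uu (S = 105.1): continuation = e^(−0.07)·[0.4967·0.0000 + 0.5033·0.0000] = 0.0000; exercise value = 0.0000 ≤ continuation, so V_uu = 0.0000
Node ud (S = 50.75): continuation = e^(−0.07)·[0.4967·0.0000 + 0.5033·9.4750] = 4.4466; exercise value = 0.0000 ≤ continuation, so V_ud = 4.4466
Node dd (S = 24.5): continuation = e^(−0.07)·[0.4967·9.4750 + 0.5033·27.8500] = 17.4577; exercise value = 20.5000 > continuation, so V_dd = 20.5000 (exercise)
Node u (S = 72.5): continuation = e^(−0.07)·[0.4967·0.0000 + 0.5033·4.4466] = 2.0868; exercise value = 0.0000 ≤ continuation, so V_u = 2.0868
Node d (S = 35): continuation = e^(−0.07)·[0.4967·4.4466 + 0.5033·20.5000] = 11.6797; exercise value = 10.0000 ≤ continuation, so V_d = 11.6797
Node 0 (S = 50): continuation = e^(−0.07)·[0.4967·2.0868 + 0.5033·11.6797] = 6.4476; exercise value = 0.0000 ≤ continuation, so V_0 = 6.4476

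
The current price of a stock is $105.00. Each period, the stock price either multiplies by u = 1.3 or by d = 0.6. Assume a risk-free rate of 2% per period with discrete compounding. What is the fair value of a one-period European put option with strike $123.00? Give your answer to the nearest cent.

$23.53

Risk-neutral probability p = (1 + 0.02 − 0.6)/(1.3 − 0.6) = 0.4200/0.7000 = 0.6000
Terminal stock prices: S_u = 136.5, S_d = 63
Terminal payoffs (K − S): max(-13.5, 0) = 0, max(60, 0) = 60
Node 0 (S = 105): V_0 = 1/1.02·[0.6000·0.0000 + 0.4000·60.0000] = 23.5294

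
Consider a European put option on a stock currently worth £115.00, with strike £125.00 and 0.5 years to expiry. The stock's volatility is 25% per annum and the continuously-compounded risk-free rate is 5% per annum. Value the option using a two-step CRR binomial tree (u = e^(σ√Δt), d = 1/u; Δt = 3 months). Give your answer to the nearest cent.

CRR parameters: u = e^(σ√Δt) = e^(0.25·√0.25) = 1.1331, d = 1/u = 0.8825
Per-period rate: rΔt = 0.05·0.25 = 0.0125, so R = e^0.0125 = 1.0126
Risk-neutral probability p = (e^0.0125 − 0.8825)/(1.1331 − 0.8825) = 0.1301/0.2507 = 0.5190
Terminal stock prices: S_uu = 147.7, S_ud = 115, S_dd = 89.56
Terminal payoffs (K − S): max(-22.66, 0) = 0, max(10, 0) = 10, max(35.44, 0) = 35.44
Node u (S = 130.3): V_u = e^(−0.0125)·[0.5190·0.0000 + 0.4810·10.0000] = 4.7505
Node d (S = 101.5): V_d = e^(−0.0125)·[0.5190·10.0000 + 0.4810·35.4379] = 21.9601
Node 0 (S = 115): V_0 = e^(−0.0125)·[0.5190·4.7505 + 0.4810·21.9601] = 12.8669

£12.87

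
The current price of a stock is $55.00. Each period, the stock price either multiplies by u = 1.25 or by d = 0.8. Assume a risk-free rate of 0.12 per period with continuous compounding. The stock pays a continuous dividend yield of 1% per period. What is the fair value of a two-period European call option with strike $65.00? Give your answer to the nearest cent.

$8.14

Per-period risk-free factor R = e^0.12 = 1.1275; dividend-adjusted growth = e^(0.12−0.01) = 1.1163.
Risk-neutral probability p = (1.1163 − 0.8)/(1.25 − 0.8) = 0.3163/0.4500 = 0.7028
Terminal stock prices: S_uu = 85.94, S_ud = 55, S_dd = 35.2
Terminal payoffs (S − K): max(20.94, 0) = 20.94, max(-10, 0) = 0, max(-29.8, 0) = 0
Node u (S = 68.75): V_u = e^(−0.12)·[0.7028·20.9375 + 0.2972·0.0000] = 13.0517
Node d (S = 44): V_d = e^(−0.12)·[0.7028·0.0000 + 0.2972·0.0000] = 0.0000
Node 0 (S = 55): V_0 = e^(−0.12)·[0.7028·13.0517 + 0.2972·0.0000] = 8.1359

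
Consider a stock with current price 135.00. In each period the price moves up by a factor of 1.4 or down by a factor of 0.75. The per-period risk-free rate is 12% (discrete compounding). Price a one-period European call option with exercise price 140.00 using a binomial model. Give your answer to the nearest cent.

24.90

Risk-neutral probability p = (1 + 0.12 − 0.75)/(1.4 − 0.75) = 0.3700/0.6500 = 0.5692
Terminal stock prices: S_u = 189, S_d = 101.2
Terminal payoffs (S − K): max(49, 0) = 49, max(-38.75, 0) = 0
Node 0 (S = 135): V_0 = 1/1.12·[0.5692·49.0000 + 0.4308·0.0000] = 24.9038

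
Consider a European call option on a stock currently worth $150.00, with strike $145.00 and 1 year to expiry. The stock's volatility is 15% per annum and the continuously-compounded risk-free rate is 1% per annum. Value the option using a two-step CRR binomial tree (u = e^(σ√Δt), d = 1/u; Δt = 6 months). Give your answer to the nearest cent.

$12.37

CRR parameters: u = e^(σ√Δt) = e^(0.15·√0.5) = 1.1119, d = 1/u = 0.8994
Per-period rate: rΔt = 0.01·0.5 = 0.005, so R = e^0.005 = 1.0050
Risk-neutral probability p = (e^0.005 − 0.8994)/(1.1119 − 0.8994) = 0.1056/0.2125 = 0.4971
Terminal stock prices: S_uu = 185.4, S_ud = 150, S_dd = 121.3
Terminal payoffs (S − K): max(40.45, 0) = 40.45, max(5, 0) = 5, max(-23.67, 0) = 0
Node u (S = 166.8): V_u = e^(−0.005)·[0.4971·40.4467 + 0.5029·5.0000] = 22.5075
Node d (S = 134.9): V_d = e^(−0.005)·[0.4971·5.0000 + 0.5029·0.0000] = 2.4731
Node 0 (S = 150): V_0 = e^(−0.005)·[0.4971·22.5075 + 0.5029·2.4731] = 12.3700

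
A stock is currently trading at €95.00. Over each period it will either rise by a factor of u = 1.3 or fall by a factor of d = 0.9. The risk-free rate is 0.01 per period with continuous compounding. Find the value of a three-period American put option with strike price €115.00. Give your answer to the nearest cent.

€23.80

Risk-neutral probability p = (e^0.01 − 0.9)/(1.3 − 0.9) = 0.1101/0.4000 = 0.2751
Terminal stock prices: S_uuu = 208.7, S_uud = 144.5, S_udd = 100, S_ddd = 69.26
Terminal payoffs (K − S): max(-93.72, 0) = 0, max(-29.5, 0) = 0, max(14.96, 0) = 14.96, max(45.74, 0) = 45.74
Node uu (S = 160.6): continuation = e^(−0.01)·[0.2751·0.0000 + 0.7249·0.0000] = 0.0000; exercise value = 0.0000 ≤ continuation, so V_uu = 0.0000
Node ud (S = 111.2): continuation = e^(−0.01)·[0.2751·0.0000 + 0.7249·14.9650] = 10.7398; exercise value = 3.8500 ≤ continuation, so V_ud = 10.7398
Node dd (S = 76.95): continuation = e^(−0.01)·[0.2751·14.9650 + 0.7249·45.7450] = 36.9057; exercise value = 38.0500 > continuation, so V_dd = 38.0500 (exercise)
Node u (S = 123.5): continuation = e^(−0.01)·[0.2751·0.0000 + 0.7249·10.7398] = 7.7076; exercise value = 0.0000 ≤ continuation, so V_u = 7.7076
Node d (S = 85.5): continuation = e^(−0.01)·[0.2751·10.7398 + 0.7249·38.0500] = 30.2324; exercise value = 29.5000 ≤ continuation, so V_d = 30.2324
Node 0 (S = 95): continuation = e^(−0.01)·[0.2751·7.7076 + 0.7249·30.2324] = 23.7961; exercise value = 20.0000 ≤ continuation, so V_0 = 23.7961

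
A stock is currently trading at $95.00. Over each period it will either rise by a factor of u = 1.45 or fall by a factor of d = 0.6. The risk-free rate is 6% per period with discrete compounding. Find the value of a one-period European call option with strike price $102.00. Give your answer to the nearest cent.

$18.25

Risk-neutral probability p = (1 + 0.06 − 0.6)/(1.45 − 0.6) = 0.4600/0.8500 = 0.5412
Terminal stock prices: S_u = 137.8, S_d = 57
Terminal payoffs (S − K): max(35.75, 0) = 35.75, max(-45, 0) = 0
Node 0 (S = 95): V_0 = 1/1.06·[0.5412·35.7500 + 0.4588·0.0000] = 18.2519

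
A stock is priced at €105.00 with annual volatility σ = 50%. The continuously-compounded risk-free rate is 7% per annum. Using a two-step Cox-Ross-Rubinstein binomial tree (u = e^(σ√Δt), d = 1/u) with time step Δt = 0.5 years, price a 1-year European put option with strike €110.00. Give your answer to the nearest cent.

€18.04

CRR parameters: u = e^(σ√Δt) = e^(0.5·√0.5) = 1.4241, d = 1/u = 0.7022
Per-period rate: rΔt = 0.07·0.5 = 0.035, so R = e^0.035 = 1.0356
Risk-neutral probability p = (e^0.035 − 0.7022)/(1.4241 − 0.7022) = 0.3334/0.7219 = 0.4619
Terminal stock prices: S_uu = 213, S_ud = 105, S_dd = 51.77
Terminal payoffs (K − S): max(-103, 0) = 0, max(5, 0) = 5, max(58.23, 0) = 58.23
Node u (S = 149.5): V_u = e^(−0.035)·[0.4619·0.0000 + 0.5381·5.0000] = 2.5982
Node d (S = 73.73): V_d = e^(−0.035)·[0.4619·5.0000 + 0.5381·58.2278] = 32.4868
Node 0 (S = 105): V_0 = e^(−0.035)·[0.4619·2.5982 + 0.5381·32.4868] = 18.0398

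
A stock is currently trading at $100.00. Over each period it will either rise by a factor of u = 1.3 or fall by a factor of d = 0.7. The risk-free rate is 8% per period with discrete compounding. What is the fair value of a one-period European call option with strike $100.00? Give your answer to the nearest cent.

Risk-neutral probability p = (1 + 0.08 − 0.7)/(1.3 − 0.7) = 0.3800/0.6000 = 0.6333
Terminal stock prices: S_u = 130, S_d = 70
Terminal payoffs (S − K): max(30, 0) = 30, max(-30, 0) = 0
Node 0 (S = 100): V_0 = 1/1.08·[0.6333·30.0000 + 0.3667·0.0000] = 17.5926

$17.59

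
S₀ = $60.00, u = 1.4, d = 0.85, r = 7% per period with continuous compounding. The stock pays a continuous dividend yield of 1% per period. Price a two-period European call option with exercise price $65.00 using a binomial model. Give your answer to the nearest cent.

Per-period risk-free factor R = e^0.07 = 1.0725; dividend-adjusted growth = e^(0.07−0.01) = 1.0618.
Risk-neutral probability p = (1.0618 − 0.85)/(1.4 − 0.85) = 0.2118/0.5500 = 0.3852
Terminal stock prices: S_uu = 117.6, S_ud = 71.4, S_dd = 43.35
Terminal payoffs (S − K): max(52.6, 0) = 52.6, max(6.4, 0) = 6.4, max(-21.65, 0) = 0
Node u (S = 84): V_u = e^(−0.07)·[0.3852·52.6000 + 0.6148·6.4000] = 22.5586
Node d (S = 51): V_d = e^(−0.07)·[0.3852·6.4000 + 0.6148·0.0000] = 2.2984
Node 0 (S = 60): V_0 = e^(−0.07)·[0.3852·22.5586 + 0.6148·2.2984] = 9.4188

$9.42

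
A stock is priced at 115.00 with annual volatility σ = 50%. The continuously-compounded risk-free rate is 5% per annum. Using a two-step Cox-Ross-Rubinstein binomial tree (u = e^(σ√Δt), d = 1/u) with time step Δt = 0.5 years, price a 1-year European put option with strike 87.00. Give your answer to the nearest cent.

8.79

CRR parameters: u = e^(σ√Δt) = e^(0.5·√0.5) = 1.4241, d = 1/u = 0.7022
Per-period rate: rΔt = 0.05·0.5 = 0.025, so R = e^0.025 = 1.0253
Risk-neutral probability p = (e^0.025 − 0.7022)/(1.4241 − 0.7022) = 0.3231/0.7219 = 0.4476
Terminal stock prices: S_uu = 233.2, S_ud = 115, S_dd = 56.7
Terminal payoffs (K − S): max(-146.2, 0) = 0, max(-28, 0) = 0, max(30.3, 0) = 30.3
Node u (S = 163.8): V_u = e^(−0.025)·[0.4476·0.0000 + 0.5524·0.0000] = 0.0000
Node d (S = 80.75): V_d = e^(−0.025)·[0.4476·0.0000 + 0.5524·30.2971] = 16.3233
Node 0 (S = 115): V_0 = e^(−0.025)·[0.4476·0.0000 + 0.5524·16.3233] = 8.7946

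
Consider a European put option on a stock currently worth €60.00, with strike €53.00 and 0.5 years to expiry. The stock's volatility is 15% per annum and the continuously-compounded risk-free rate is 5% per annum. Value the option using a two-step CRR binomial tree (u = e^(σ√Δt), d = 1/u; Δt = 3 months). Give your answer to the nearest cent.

CRR parameters: u = e^(σ√Δt) = e^(0.15·√0.25) = 1.0779, d = 1/u = 0.9277
Per-period rate: rΔt = 0.05·0.25 = 0.0125, so R = e^0.0125 = 1.0126
Risk-neutral probability p = (e^0.0125 − 0.9277)/(1.0779 − 0.9277) = 0.0848/0.1501 = 0.5650
Terminal stock prices: S_uu = 69.71, S_ud = 60, S_dd = 51.64
Terminal payoffs (K − S): max(-16.71, 0) = 0, max(-7, 0) = 0, max(1.358, 0) = 1.358
Node u (S = 64.67): V_u = e^(−0.0125)·[0.5650·0.0000 + 0.4350·0.0000] = 0.0000
Node d (S = 55.66): V_d = e^(−0.0125)·[0.5650·0.0000 + 0.4350·1.3575] = 0.5831
Node 0 (S = 60): V_0 = e^(−0.0125)·[0.5650·0.0000 + 0.4350·0.5831] = 0.2505

€0.25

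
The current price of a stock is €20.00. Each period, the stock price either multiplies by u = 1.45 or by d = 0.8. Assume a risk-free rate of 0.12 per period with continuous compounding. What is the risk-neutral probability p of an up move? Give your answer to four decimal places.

p = 0.5038

Risk-neutral probability p = (e^0.12 − 0.8)/(1.45 − 0.8) = 0.3275/0.6500 = 0.5038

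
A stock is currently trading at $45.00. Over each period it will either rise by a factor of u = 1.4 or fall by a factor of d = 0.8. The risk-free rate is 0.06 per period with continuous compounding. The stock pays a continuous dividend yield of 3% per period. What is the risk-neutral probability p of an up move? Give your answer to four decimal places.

p = 0.3841

Per-period risk-free factor R = e^0.06 = 1.0618; dividend-adjusted growth = e^(0.06−0.03) = 1.0305.
Risk-neutral probability p = (1.0305 − 0.8)/(1.4 − 0.8) = 0.2305/0.6000 = 0.3841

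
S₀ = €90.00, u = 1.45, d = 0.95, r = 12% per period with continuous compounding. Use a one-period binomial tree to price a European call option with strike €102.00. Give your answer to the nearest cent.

€8.97

Risk-neutral probability p = (e^0.12 − 0.95)/(1.45 − 0.95) = 0.1775/0.5000 = 0.3550
Terminal stock prices: S_u = 130.5, S_d = 85.5
Terminal payoffs (S − K): max(28.5, 0) = 28.5, max(-16.5, 0) = 0
Node 0 (S = 90): V_0 = e^(−0.12)·[0.3550·28.5000 + 0.6450·0.0000] = 8.9733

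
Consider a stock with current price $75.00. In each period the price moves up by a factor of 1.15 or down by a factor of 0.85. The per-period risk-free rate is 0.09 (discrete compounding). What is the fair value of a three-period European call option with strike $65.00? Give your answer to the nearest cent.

$25.12

Risk-neutral probability p = (1 + 0.09 − 0.85)/(1.15 − 0.85) = 0.2400/0.3000 = 0.8000
Terminal stock prices: S_uuu = 114.1, S_uud = 84.31, S_udd = 62.32, S_ddd = 46.06
Terminal payoffs (S − K): max(49.07, 0) = 49.07, max(19.31, 0) = 19.31, max(-2.684, 0) = 0, max(-18.94, 0) = 0
Node uu (S = 99.19): V_uu = 1/1.09·[0.8000·49.0656 + 0.2000·19.3094] = 39.5545
Node ud (S = 73.31): V_ud = 1/1.09·[0.8000·19.3094 + 0.2000·0.0000] = 14.1720
Node dd (S = 54.19): V_dd = 1/1.09·[0.8000·0.0000 + 0.2000·0.0000] = 0.0000
Node u (S = 86.25): V_u = 1/1.09·[0.8000·39.5545 + 0.2000·14.1720] = 31.6312
Node d (S = 63.75): V_d = 1/1.09·[0.8000·14.1720 + 0.2000·0.0000] = 10.4015
Node 0 (S = 75): V_0 = 1/1.09·[0.8000·31.6312 + 0.2000·10.4015] = 25.1241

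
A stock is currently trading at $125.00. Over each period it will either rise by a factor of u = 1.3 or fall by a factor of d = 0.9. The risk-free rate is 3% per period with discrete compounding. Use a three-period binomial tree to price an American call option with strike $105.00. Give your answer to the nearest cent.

$32.82

Risk-neutral probability p = (1 + 0.03 − 0.9)/(1.3 − 0.9) = 0.1300/0.4000 = 0.3250
Terminal stock prices: S_uuu = 274.6, S_uud = 190.1, S_udd = 131.6, S_ddd = 91.13
Terminal payoffs (S − K): max(169.6, 0) = 169.6, max(85.13, 0) = 85.13, max(26.62, 0) = 26.62, max(-13.87, 0) = 0
Node uu (S = 211.3): continuation = 1/1.03·[0.3250·169.6250 + 0.6750·85.1250] = 109.3083; exercise value = 106.2500 ≤ continuation, so V_uu = 109.3083
Node ud (S = 146.2): continuation = 1/1.03·[0.3250·85.1250 + 0.6750·26.6250] = 44.3083; exercise value = 41.2500 ≤ continuation, so V_ud = 44.3083
Node dd (S = 101.2): continuation = 1/1.03·[0.3250·26.6250 + 0.6750·0.0000] = 8.4011; exercise value = 0.0000 ≤ continuation, so V_dd = 8.4011
Node u (S = 162.5): continuation = 1/1.03·[0.3250·109.3083 + 0.6750·44.3083] = 63.5274; exercise value = 57.5000 ≤ continuation, so V_u = 63.5274
Node d (S = 112.5): continuation = 1/1.03·[0.3250·44.3083 + 0.6750·8.4011] = 19.4863; exercise value = 7.5000 ≤ continuation, so V_d = 19.4863
Node 0 (S = 125): continuation = 1/1.03·[0.3250·63.5274 + 0.6750·19.4863] = 32.8152; exercise value = 20.0000 ≤ continuation, so V_0 = 32.8152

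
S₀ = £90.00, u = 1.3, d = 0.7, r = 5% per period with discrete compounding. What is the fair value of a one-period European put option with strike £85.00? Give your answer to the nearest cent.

£8.73

Risk-neutral probability p = (1 + 0.05 − 0.7)/(1.3 − 0.7) = 0.3500/0.6000 = 0.5833
Terminal stock prices: S_u = 117, S_d = 63
Terminal payoffs (K − S): max(-32, 0) = 0, max(22, 0) = 22
Node 0 (S = 90): V_0 = 1/1.05·[0.5833·0.0000 + 0.4167·22.0000] = 8.7302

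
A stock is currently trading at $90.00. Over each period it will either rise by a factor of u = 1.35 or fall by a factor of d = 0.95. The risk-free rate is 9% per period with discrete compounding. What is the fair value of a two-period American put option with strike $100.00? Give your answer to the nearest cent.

Risk-neutral probability p = (1 + 0.09 − 0.95)/(1.35 − 0.95) = 0.1400/0.4000 = 0.3500
Terminal stock prices: S_uu = 164, S_ud = 115.4, S_dd = 81.22
Terminal payoffs (K − S): max(-64.03, 0) = 0, max(-15.43, 0) = 0, max(18.78, 0) = 18.78
Node u (S = 121.5): continuation = 1/1.09·[0.3500·0.0000 + 0.6500·0.0000] = 0.0000; exercise value = 0.0000 ≤ continuation, so V_u = 0.0000
Node d (S = 85.5): continuation = 1/1.09·[0.3500·0.0000 + 0.6500·18.7750] = 11.1961; exercise value = 14.5000 > continuation, so V_d = 14.5000 (exercise)
Node 0 (S = 90): continuation = 1/1.09·[0.3500·0.0000 + 0.6500·14.5000] = 8.6468; exercise value = 10.0000 > continuation, so V_0 = 10.0000 (exercise)

$10.00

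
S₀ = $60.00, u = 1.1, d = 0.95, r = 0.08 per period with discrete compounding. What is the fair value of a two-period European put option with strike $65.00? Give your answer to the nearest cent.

Risk-neutral probability p = (1 + 0.08 − 0.95)/(1.1 − 0.95) = 0.1300/0.1500 = 0.8667
Terminal stock prices: S_uu = 72.6, S_ud = 62.7, S_dd = 54.15
Terminal payoffs (K − S): max(-7.6, 0) = 0, max(2.3, 0) = 2.3, max(10.85, 0) = 10.85
Node u (S = 66): V_u = 1/1.08·[0.8667·0.0000 + 0.1333·2.3000] = 0.2840
Node d (S = 57): V_d = 1/1.08·[0.8667·2.3000 + 0.1333·10.8500] = 3.1852
Node 0 (S = 60): V_0 = 1/1.08·[0.8667·0.2840 + 0.1333·3.1852] = 0.6211

$0.62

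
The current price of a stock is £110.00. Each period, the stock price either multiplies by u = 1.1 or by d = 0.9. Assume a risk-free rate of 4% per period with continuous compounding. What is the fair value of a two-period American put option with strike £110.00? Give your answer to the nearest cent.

£3.34

Risk-neutral probability p = (e^0.04 − 0.9)/(1.1 − 0.9) = 0.1408/0.2000 = 0.7041
Terminal stock prices: S_uu = 133.1, S_ud = 108.9, S_dd = 89.1
Terminal payoffs (K − S): max(-23.1, 0) = 0, max(1.1, 0) = 1.1, max(20.9, 0) = 20.9
Node u (S = 121): continuation = e^(−0.04)·[0.7041·0.0000 + 0.2959·1.1000] = 0.3128; exercise value = 0.0000 ≤ continuation, so V_u = 0.3128
Node d (S = 99): continuation = e^(−0.04)·[0.7041·1.1000 + 0.2959·20.9000] = 6.6868; exercise value = 11.0000 > continuation, so V_d = 11.0000 (exercise)
Node 0 (S = 110): continuation = e^(−0.04)·[0.7041·0.3128 + 0.2959·11.0000] = 3.3393; exercise value = 0.0000 ≤ continuation, so V_0 = 3.3393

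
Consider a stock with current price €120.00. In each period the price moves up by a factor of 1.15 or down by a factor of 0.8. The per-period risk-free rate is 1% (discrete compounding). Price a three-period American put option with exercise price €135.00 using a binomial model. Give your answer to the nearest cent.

Risk-neutral probability p = (1 + 0.01 − 0.8)/(1.15 − 0.8) = 0.2100/0.3500 = 0.6000
Terminal stock prices: S_uuu = 182.5, S_uud = 127, S_udd = 88.32, S_ddd = 61.44
Terminal payoffs (K − S): max(-47.5, 0) = 0, max(8.04, 0) = 8.04, max(46.68, 0) = 46.68, max(73.56, 0) = 73.56
Node uu (S = 158.7): continuation = 1/1.01·[0.6000·0.0000 + 0.4000·8.0400] = 3.1842; exercise value = 0.0000 ≤ continuation, so V_uu = 3.1842
Node ud (S = 110.4): continuation = 1/1.01·[0.6000·8.0400 + 0.4000·46.6800] = 23.2634; exercise value = 24.6000 > continuation, so V_ud = 24.6000 (exercise)
Node dd (S = 76.8): continuation = 1/1.01·[0.6000·46.6800 + 0.4000·73.5600] = 56.8634; exercise value = 58.2000 > continuation, so V_dd = 58.2000 (exercise)
Node u (S = 138): continuation = 1/1.01·[0.6000·3.1842 + 0.4000·24.6000] = 11.6342; exercise value = 0.0000 ≤ continuation, so V_u = 11.6342
Node d (S = 96): continuation = 1/1.01·[0.6000·24.6000 + 0.4000·58.2000] = 37.6634; exercise value = 39.0000 > continuation, so V_d = 39.0000 (exercise)
Node 0 (S = 120): continuation = 1/1.01·[0.6000·11.6342 + 0.4000·39.0000] = 22.3569; exercise value = 15.0000 ≤ continuation, so V_0 = 22.3569

€22.36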